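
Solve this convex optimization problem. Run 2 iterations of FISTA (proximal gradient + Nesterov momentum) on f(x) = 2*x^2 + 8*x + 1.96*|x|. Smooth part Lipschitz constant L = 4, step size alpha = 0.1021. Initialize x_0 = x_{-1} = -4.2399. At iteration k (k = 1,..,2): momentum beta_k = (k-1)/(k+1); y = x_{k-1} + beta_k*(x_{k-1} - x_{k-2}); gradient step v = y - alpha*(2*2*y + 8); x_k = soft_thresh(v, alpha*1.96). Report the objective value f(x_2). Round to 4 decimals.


FISTA on f(x) = 2*x^2 + 8*x + 1.96*|x|
L = 4, alpha = 0.1021
Iteration 1: beta = 0.0, y = -4.2399 + 0.0*(-4.2399 + 4.2399) = -4.2399
  grad(y) = -8.9596, v = y - alpha*grad = -3.3251
  prox(v) = soft_thresh(-3.3251, 0.2001) = -3.125
Iteration 2: beta = 0.3333, y = -3.125 + 0.3333*(-3.125 + 4.2399) = -2.7534
  grad(y) = -3.0135, v = y - alpha*grad = -2.4457
  prox(v) = soft_thresh(-2.4457, 0.2001) = -2.2456
f(x_2) = 2*(-2.2456)^2 + 8*(-2.2456) + 1.96*|-2.2456| = -3.478


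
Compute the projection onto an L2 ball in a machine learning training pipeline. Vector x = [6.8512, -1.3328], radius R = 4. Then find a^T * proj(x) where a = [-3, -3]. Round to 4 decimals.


Step 1: Compute ||x|| (intermediates to 6 decimals).
||x|| = sqrt(6.8512^2 + (-1.3328)^2) = 6.979634
Step 2: Project.
Since ||x|| > R, scale = R/||x|| = 4/6.979634 = 0.573096, proj(x) = scale * x
proj(x) = [3.926395, -0.763822]
Step 3: Dot product.
a^T * proj(x) = -3*3.926395 - 3*(-0.763822) = -9.4877


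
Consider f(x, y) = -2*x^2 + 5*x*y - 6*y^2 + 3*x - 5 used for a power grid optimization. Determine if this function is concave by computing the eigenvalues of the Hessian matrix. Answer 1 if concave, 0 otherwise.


The Hessian of f(x,y) = -2*x^2 + 5*x*y - 6*y^2 + 3*x - 5 is:
H = [[-4, 5], [5, -12]]
Trace = -4 - 12 = -16
Determinant = -4*-12 - (5)^2 = 23
Discriminant = (-16)^2 - 4*23 = 164.0
Eigenvalues: lambda_1 = -14.4031, lambda_2 = -1.5969
The function is concave.

1


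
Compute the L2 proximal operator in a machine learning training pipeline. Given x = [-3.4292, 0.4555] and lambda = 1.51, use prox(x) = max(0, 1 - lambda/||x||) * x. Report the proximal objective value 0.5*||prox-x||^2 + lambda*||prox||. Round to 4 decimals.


Step 1: Compute ||x||.
||x|| = 3.4593
Step 2: Compute scaling factor.
scale = max(0, 1 - 1.51/3.4593) = 0.5635
Step 3: prox(x) = [-1.9323, 0.2567]
||prox(x)|| = 1.9493
Step 4: Proximal objective.
0.5*||prox-x||^2 = 1.1401
lambda*||prox|| = 2.9434
Total = 4.0835


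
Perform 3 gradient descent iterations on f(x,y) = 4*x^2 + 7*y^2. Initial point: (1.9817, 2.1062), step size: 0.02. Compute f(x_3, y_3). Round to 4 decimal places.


Gradient descent on f(x,y) = 4*x^2 + 7*y^2.
Starting point: (1.9817, 2.1062), alpha = 0.02
Step 1: grad_x = 2*4*1.9817 = 15.8536, grad_y = 2*7*2.1062 = 29.4868
  x_1 = 1.9817 - 0.02*15.8536 = 1.6646
  y_1 = 2.1062 - 0.02*29.4868 = 1.5165
Step 2: grad_x = 2*4*1.6646 = 13.317, grad_y = 2*7*1.5165 = 21.2305
  x_2 = 1.6646 - 0.02*13.317 = 1.3983
  y_2 = 1.5165 - 0.02*21.2305 = 1.0919
Step 3: grad_x = 2*4*1.3983 = 11.1863, grad_y = 2*7*1.0919 = 15.286
  x_3 = 1.3983 - 0.02*11.1863 = 1.1746
  y_3 = 1.0919 - 0.02*15.286 = 0.7861
f(1.1746, 0.7861) = 4*1.1746^2 + 7*0.7861^2 = 9.8444


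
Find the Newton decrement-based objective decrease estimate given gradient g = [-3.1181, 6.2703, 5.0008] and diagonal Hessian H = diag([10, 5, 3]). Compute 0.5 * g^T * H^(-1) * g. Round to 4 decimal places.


Step 1: H is diagonal, so H^(-1) * g = [-0.3118, 1.2541, 1.6669].
Step 2: g^T H^(-1) g = sum_i g_i^2 / H_ii
  = (-3.1181)^2/10 + (6.2703)^2/5 + (5.0008)^2/3
  = 0.9723 + 7.8633 + 8.336 = 17.1716
Step 3: Objective decrease = 0.5 * g^T H^(-1) g = 8.5858


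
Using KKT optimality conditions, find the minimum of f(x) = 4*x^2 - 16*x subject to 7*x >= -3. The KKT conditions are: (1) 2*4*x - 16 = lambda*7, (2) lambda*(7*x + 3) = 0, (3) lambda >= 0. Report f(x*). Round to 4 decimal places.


Step 1: Try lambda = 0 (constraint inactive).
Stationarity: 2*4*x - 16 = 0
x* = 16/(2*4) = 2.0
Check constraint: 7*2.0 = 14.0 >= -3 -- satisfied.
Step 2: Compute optimal value.
f(x*) = 4*2.0^2 - 16*2.0 = -16.0


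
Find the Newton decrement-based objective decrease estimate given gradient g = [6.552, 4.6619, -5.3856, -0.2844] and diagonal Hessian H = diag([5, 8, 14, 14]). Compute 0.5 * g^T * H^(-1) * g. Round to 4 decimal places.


Step 1: H is diagonal, so H^(-1) * g = [1.3104, 0.5827, -0.3847, -0.0203].
Step 2: g^T H^(-1) g = sum_i g_i^2 / H_ii
  = (6.552)^2/5 + (4.6619)^2/8 + (-5.3856)^2/14 + (-0.2844)^2/14
  = 8.5857 + 2.7167 + 2.0718 + 0.0058 = 13.3799
Step 3: Objective decrease = 0.5 * g^T H^(-1) g = 6.69


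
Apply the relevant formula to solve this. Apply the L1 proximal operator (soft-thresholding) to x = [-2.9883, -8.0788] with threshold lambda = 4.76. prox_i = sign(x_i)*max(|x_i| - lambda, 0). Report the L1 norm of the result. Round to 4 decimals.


Soft-thresholding with lambda = 4.76:
prox(-2.9883) = sign(-2.9883)*max(|-2.9883| - 4.76, 0) = 0.0
prox(-8.0788) = sign(-8.0788)*max(|-8.0788| - 4.76, 0) = -3.3188
prox(x) = [0.0, -3.3188]
||prox(x)||_1 = 0.0 + 3.3188 = 3.3188


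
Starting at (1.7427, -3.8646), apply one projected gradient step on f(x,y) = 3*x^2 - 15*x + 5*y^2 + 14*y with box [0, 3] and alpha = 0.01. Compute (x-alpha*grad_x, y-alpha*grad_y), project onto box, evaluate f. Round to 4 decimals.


Step 1: Compute gradient at (1.7427, -3.8646).
grad_x = 2*3*1.7427 - 15 = -4.5438
grad_y = 2*5*-3.8646 + 14 = -24.646
Step 2: Gradient step.
x_raw = 1.7427 - 0.01*-4.5438 = 1.7881
y_raw = -3.8646 - 0.01*-24.646 = -3.6181
Step 3: Project onto [0, 3].
x_proj = clip(1.7881) = 1.7881
y_proj = clip(-3.6181) = 0.0
Step 4: Evaluate f.
f(1.7881, 0.0) = -17.2298


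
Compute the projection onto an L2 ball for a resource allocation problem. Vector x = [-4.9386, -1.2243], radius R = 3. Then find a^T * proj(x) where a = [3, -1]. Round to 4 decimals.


Step 1: Compute ||x|| (intermediates to 6 decimals).
||x|| = sqrt((-4.9386)^2 + (-1.2243)^2) = 5.088092
Step 2: Project.
Since ||x|| > R, scale = R/||x|| = 3/5.088092 = 0.589612, proj(x) = scale * x
proj(x) = [-2.911858, -0.721862]
Step 3: Dot product.
a^T * proj(x) = 3*(-2.911858) - 1*(-0.721862) = -8.0137


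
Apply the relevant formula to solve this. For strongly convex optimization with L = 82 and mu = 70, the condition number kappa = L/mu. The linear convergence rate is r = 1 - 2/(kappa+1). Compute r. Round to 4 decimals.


Step 1: Compute the condition number.
kappa = L/mu = 82/70 = 1.1714
Step 2: Compute the convergence rate.
r = 1 - 2/(kappa + 1) = 1 - 2*mu/(L + mu) = (L - mu)/(L + mu) = 12/152 = 0.0789


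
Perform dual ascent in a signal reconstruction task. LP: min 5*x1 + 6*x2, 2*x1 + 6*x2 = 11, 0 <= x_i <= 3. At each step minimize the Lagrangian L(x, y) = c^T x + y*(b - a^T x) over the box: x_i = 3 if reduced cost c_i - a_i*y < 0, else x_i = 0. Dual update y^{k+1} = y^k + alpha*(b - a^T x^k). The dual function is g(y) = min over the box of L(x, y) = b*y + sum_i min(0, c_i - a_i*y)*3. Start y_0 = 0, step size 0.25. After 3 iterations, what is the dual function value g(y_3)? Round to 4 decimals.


Dual ascent for LP: min 5*x1 + 6*x2, 2*x1 + 6*x2 = 11, 0 <= x_i <= 3
Step 1: y^k = 0.0, reduced costs: (5.0, 6.0)
  x^k = (0.0, 0.0), subgradient = b - a^T x = 11.0
  y^{k+1} = 0.0 + 0.25*11.0 = 2.75
Step 2: y^k = 2.75, reduced costs: (-0.5, -10.5)
  x^k = (3.0, 3.0), subgradient = b - a^T x = -13.0
  y^{k+1} = 2.75 + 0.25*-13.0 = -0.5
Step 3: y^k = -0.5, reduced costs: (6.0, 9.0)
  x^k = (0.0, 0.0), subgradient = b - a^T x = 11.0
  y^{k+1} = -0.5 + 0.25*11.0 = 2.25
Dual objective at y_3 = 2.25: reduced costs (0.5, -7.5), box minimizer x = (0.0, 3.0)
g(y_3) = b*y + (c1 - a1*y)*x1 + (c2 - a2*y)*x2 = 11*2.25 + 0.5*0.0 + (-7.5)*3.0 = 24.75 + 0.0 - 22.5 = 2.25


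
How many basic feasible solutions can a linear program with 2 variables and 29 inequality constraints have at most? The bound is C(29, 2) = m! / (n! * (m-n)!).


Each vertex corresponds to some choice of n active constraints out of m, so the number of vertices is at most C(m, n) = m! / (n!(m-n)!).
m = 29, n = 2
Numerator: 29 * 28
Denominator: 2! = 2
C(29, 2) = 406


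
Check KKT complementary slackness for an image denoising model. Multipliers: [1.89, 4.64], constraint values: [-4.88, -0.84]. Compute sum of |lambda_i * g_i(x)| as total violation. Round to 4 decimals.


KKT complementary slackness check:
lambda_1 * g_1 = 1.89 * -4.88 = -9.2232
lambda_2 * g_2 = 4.64 * -0.84 = -3.8976
Total violation = 9.2232 + 3.8976 = 13.1208


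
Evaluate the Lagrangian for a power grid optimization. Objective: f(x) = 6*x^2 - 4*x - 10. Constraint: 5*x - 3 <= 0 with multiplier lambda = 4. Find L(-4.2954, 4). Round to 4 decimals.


Step 1: Evaluate f(x).
f(-4.2954) = 6*(-4.2954)^2 - 4*(-4.2954) - 10 = 117.8844
Step 2: Evaluate g(x).
g(-4.2954) = 5*-4.2954 - 3 = -24.477
Step 3: Compute Lagrangian.
L = 117.8844 + 4*-24.477 = 19.9764


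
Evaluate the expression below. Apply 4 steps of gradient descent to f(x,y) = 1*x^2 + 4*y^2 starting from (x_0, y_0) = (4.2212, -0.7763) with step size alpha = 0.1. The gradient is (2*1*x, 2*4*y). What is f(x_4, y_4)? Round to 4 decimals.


Gradient descent on f(x,y) = 1*x^2 + 4*y^2.
Starting point: (4.2212, -0.7763), alpha = 0.1
Step 1: grad_x = 2*1*4.2212 = 8.4424, grad_y = 2*4*-0.7763 = -6.2104
  x_1 = 4.2212 - 0.1*8.4424 = 3.377
  y_1 = -0.7763 - 0.1*-6.2104 = -0.1553
Step 2: grad_x = 2*1*3.377 = 6.7539, grad_y = 2*4*-0.1553 = -1.2421
  x_2 = 3.377 - 0.1*6.7539 = 2.7016
  y_2 = -0.1553 - 0.1*-1.2421 = -0.0311
Step 3: grad_x = 2*1*2.7016 = 5.4031, grad_y = 2*4*-0.0311 = -0.2484
  x_3 = 2.7016 - 0.1*5.4031 = 2.1613
  y_3 = -0.0311 - 0.1*-0.2484 = -0.0062
Step 4: grad_x = 2*1*2.1613 = 4.3225, grad_y = 2*4*-0.0062 = -0.0497
  x_4 = 2.1613 - 0.1*4.3225 = 1.729
  y_4 = -0.0062 - 0.1*-0.0497 = -0.0012
f(1.729, -0.0012) = 1*1.729^2 + 4*(-0.0012)^2 = 2.9895


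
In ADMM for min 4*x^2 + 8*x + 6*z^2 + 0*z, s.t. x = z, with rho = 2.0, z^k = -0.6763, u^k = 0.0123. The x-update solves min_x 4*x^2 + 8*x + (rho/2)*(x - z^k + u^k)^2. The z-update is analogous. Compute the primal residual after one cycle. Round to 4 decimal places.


ADMM iteration with rho = 2.0, z^k = -0.6763, u^k = 0.0123
Step 1: x-update.
Minimize 4*x^2 + 8*x + (2.0/2)*(x + 0.6763 + 0.0123)^2
FOC: (2*4 + 2.0)*x = -8 + 2.0*(-0.6763 - 0.0123)
x^{k+1} = -0.9377
Step 2: z-update.
Minimize 6*z^2 + 0*z + (2.0/2)*(-0.9377 - z + 0.0123)^2
FOC: (2*6 + 2.0)*z = 0 + 2.0*(-0.9377 + 0.0123)
z^{k+1} = -0.1322
Step 3: u-update.
u^{k+1} = 0.0123 - 0.9377 + 0.1322 = -0.7932
Step 4: Primal residual = |-0.9377 + 0.1322| = 0.8055


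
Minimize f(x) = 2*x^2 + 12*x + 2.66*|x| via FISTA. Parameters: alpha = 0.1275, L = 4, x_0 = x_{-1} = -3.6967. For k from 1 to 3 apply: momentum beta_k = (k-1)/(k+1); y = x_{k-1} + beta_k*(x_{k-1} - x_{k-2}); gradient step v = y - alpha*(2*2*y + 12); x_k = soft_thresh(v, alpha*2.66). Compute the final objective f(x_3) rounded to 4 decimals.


FISTA on f(x) = 2*x^2 + 12*x + 2.66*|x|
L = 4, alpha = 0.1275
Iteration 1: beta = 0.0, y = -3.6967 + 0.0*(-3.6967 + 3.6967) = -3.6967
  grad(y) = -2.7868, v = y - alpha*grad = -3.3414
  prox(v) = soft_thresh(-3.3414, 0.3392) = -3.0022
Iteration 2: beta = 0.3333, y = -3.0022 + 0.3333*(-3.0022 + 3.6967) = -2.7707
  grad(y) = 0.917, v = y - alpha*grad = -2.8877
  prox(v) = soft_thresh(-2.8877, 0.3392) = -2.5485
Iteration 3: beta = 0.5, y = -2.5485 + 0.5*(-2.5485 + 3.0022) = -2.3217
  grad(y) = 2.7134, v = y - alpha*grad = -2.6676
  prox(v) = soft_thresh(-2.6676, 0.3392) = -2.3285
f(x_3) = 2*(-2.3285)^2 + 12*(-2.3285) + 2.66*|-2.3285| = -10.9044


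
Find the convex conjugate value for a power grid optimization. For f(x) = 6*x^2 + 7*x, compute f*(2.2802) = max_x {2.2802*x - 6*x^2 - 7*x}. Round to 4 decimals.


f*(y) = sup_x {y*x - a*x^2 - b*x} = sup_x {(y-b)*x - a*x^2}
FOC: (y - b) - 2a*x = 0 => x* = (y - b)/(2a)
x* = (2.2802 - 7)/(2*6) = -0.3933
f*(2.2802) = (y-b)^2/(4a) = (2.2802 - 7)^2/(4*6)
= 22.2765/24 = 0.9282


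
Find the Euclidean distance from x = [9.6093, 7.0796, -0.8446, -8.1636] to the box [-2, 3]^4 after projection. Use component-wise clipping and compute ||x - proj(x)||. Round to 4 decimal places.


Project each component onto [-2, 3].
clip(9.6093) = 3.0, clip(7.0796) = 3.0, clip(-0.8446) = -0.8446, clip(-8.1636) = -2.0
Projection = [3.0, 3.0, -0.8446, -2.0]
Squared diffs: [43.6828, 16.6431, 0.0, 37.99]
Distance = sqrt(98.3159) = 9.9154


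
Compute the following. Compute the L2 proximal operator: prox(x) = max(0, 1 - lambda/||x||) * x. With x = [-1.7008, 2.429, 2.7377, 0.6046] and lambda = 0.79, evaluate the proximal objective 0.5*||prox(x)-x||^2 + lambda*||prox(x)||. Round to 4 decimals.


Step 1: Compute ||x||.
||x|| = 4.0808
Step 2: Compute scaling factor.
scale = max(0, 1 - 0.79/4.0808) = 0.8064
Step 3: prox(x) = [-1.3715, 1.9588, 2.2077, 0.4876]
||prox(x)|| = 3.2908
Step 4: Proximal objective.
0.5*||prox-x||^2 = 0.3121
lambda*||prox|| = 2.5997
Total = 2.9118


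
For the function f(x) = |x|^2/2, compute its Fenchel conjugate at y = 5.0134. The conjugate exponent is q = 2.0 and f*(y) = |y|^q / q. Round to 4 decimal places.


The conjugate exponent q satisfies 1/p + 1/q = 1.
p = 2, so q = 2/(2 - 1) = 2.0
|y|^q = 5.0134^2.0 = 25.1342
f*(5.0134) = 25.1342 / 2.0 = 12.5671


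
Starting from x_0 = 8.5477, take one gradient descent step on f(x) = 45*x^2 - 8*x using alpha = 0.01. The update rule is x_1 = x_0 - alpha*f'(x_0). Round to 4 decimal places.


We compute the gradient at x_0 and apply the update.
f'(x) = 90*x - 8
f'(8.5477) = 90*8.5477 - 8 = 761.293
x_1 = 8.5477 - 0.01*761.293 = 0.9348


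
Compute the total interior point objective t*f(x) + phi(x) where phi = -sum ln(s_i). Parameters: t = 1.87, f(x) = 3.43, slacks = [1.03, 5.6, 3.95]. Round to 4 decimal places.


Step 1: Compute log-barrier.
ln values: [0.0296, 1.7228, 1.3737]
phi = -(0.0296 + 1.7228 + 1.3737) = -3.126
Step 2: Compute augmented objective.
t*f(x) = 1.87*3.43 = 6.4141
Total = 6.4141 - 3.126 = 3.2881


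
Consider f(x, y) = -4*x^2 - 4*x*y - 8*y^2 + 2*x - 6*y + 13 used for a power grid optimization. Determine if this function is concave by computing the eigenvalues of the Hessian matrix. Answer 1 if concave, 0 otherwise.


The Hessian of f(x,y) = -4*x^2 - 4*x*y - 8*y^2 + 2*x - 6*y + 13 is:
H = [[-8, -4], [-4, -16]]
Trace = -8 - 16 = -24
Determinant = -8*-16 - (-4)^2 = 112
Discriminant = (-24)^2 - 4*112 = 128.0
Eigenvalues: lambda_1 = -17.6569, lambda_2 = -6.3431
The function is concave.

1


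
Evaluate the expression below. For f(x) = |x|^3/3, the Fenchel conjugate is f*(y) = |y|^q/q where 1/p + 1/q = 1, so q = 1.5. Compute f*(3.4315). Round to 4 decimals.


The conjugate exponent q satisfies 1/p + 1/q = 1.
p = 3, so q = 3/(3 - 1) = 1.5
|y|^q = 3.4315^1.5 = 6.3566
f*(3.4315) = 6.3566 / 1.5 = 4.2377


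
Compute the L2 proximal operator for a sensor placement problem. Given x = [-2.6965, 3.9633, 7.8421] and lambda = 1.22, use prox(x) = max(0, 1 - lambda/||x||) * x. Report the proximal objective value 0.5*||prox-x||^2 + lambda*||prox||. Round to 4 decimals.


Step 1: Compute ||x||.
||x|| = 9.1912
Step 2: Compute scaling factor.
scale = max(0, 1 - 1.22/9.1912) = 0.8673
Step 3: prox(x) = [-2.3386, 3.4372, 6.8012]
||prox(x)|| = 7.9712
Step 4: Proximal objective.
0.5*||prox-x||^2 = 0.7442
lambda*||prox|| = 9.7249
Total = 10.469


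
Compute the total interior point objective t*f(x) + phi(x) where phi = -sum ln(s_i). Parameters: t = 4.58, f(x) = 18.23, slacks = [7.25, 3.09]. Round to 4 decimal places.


Step 1: Compute log-barrier.
ln values: [1.981, 1.1282]
phi = -(1.981 + 1.1282) = -3.1092
Step 2: Compute augmented objective.
t*f(x) = 4.58*18.23 = 83.4934
Total = 83.4934 - 3.1092 = 80.3842


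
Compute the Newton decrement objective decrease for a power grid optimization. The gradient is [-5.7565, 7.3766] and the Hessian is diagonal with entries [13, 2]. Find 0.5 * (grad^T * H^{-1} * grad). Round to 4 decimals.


Step 1: H is diagonal, so H^(-1) * g = [-0.4428, 3.6883].
Step 2: g^T H^(-1) g = sum_i g_i^2 / H_ii
  = (-5.7565)^2/13 + (7.3766)^2/2
  = 2.549 + 27.2071 = 29.7561
Step 3: Objective decrease = 0.5 * g^T H^(-1) g = 14.8781


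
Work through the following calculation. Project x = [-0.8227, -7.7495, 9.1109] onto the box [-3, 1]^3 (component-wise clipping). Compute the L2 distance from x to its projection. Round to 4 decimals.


Project each component onto [-3, 1].
clip(-0.8227) = -0.8227, clip(-7.7495) = -3.0, clip(9.1109) = 1.0
Projection = [-0.8227, -3.0, 1.0]
Squared diffs: [0.0, 22.5578, 65.7867]
Distance = sqrt(88.3445) = 9.3992


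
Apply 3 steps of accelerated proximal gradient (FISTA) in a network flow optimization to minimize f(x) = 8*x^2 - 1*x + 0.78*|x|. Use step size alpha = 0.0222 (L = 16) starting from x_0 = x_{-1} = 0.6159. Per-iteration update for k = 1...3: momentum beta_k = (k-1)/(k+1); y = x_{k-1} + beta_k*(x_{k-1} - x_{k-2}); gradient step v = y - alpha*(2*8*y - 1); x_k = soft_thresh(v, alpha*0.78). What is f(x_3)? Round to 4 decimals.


FISTA on f(x) = 8*x^2 - 1*x + 0.78*|x|
L = 16, alpha = 0.0222
Iteration 1: beta = 0.0, y = 0.6159 + 0.0*(0.6159 - 0.6159) = 0.6159
  grad(y) = 8.8544, v = y - alpha*grad = 0.4193
  prox(v) = soft_thresh(0.4193, 0.0173) = 0.402
Iteration 2: beta = 0.3333, y = 0.402 + 0.3333*(0.402 - 0.6159) = 0.3307
  grad(y) = 4.2915, v = y - alpha*grad = 0.2354
  prox(v) = soft_thresh(0.2354, 0.0173) = 0.2181
Iteration 3: beta = 0.5, y = 0.2181 + 0.5*(0.2181 - 0.402) = 0.1262
  grad(y) = 1.0191, v = y - alpha*grad = 0.1036
  prox(v) = soft_thresh(0.1036, 0.0173) = 0.0863
f(x_3) = 8*0.0863^2 - 1*0.0863 + 0.78*|0.0863| = 0.0405


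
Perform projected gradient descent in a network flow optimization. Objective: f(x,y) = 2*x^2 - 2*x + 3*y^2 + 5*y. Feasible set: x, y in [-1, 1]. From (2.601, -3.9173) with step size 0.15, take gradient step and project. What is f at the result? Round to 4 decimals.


Step 1: Compute gradient at (2.601, -3.9173).
grad_x = 2*2*2.601 - 2 = 8.404
grad_y = 2*3*-3.9173 + 5 = -18.5038
Step 2: Gradient step.
x_raw = 2.601 - 0.15*8.404 = 1.3404
y_raw = -3.9173 - 0.15*-18.5038 = -1.1417
Step 3: Project onto [-1, 1].
x_proj = clip(1.3404) = 1.0
y_proj = clip(-1.1417) = -1.0
Step 4: Evaluate f.
f(1.0, -1.0) = -2.0


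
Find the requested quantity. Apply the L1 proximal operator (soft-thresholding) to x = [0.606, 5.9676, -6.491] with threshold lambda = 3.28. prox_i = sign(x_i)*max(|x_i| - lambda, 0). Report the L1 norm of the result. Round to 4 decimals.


Soft-thresholding with lambda = 3.28:
prox(0.606) = sign(0.606)*max(|0.606| - 3.28, 0) = 0.0
prox(5.9676) = sign(5.9676)*max(|5.9676| - 3.28, 0) = 2.6876
prox(-6.491) = sign(-6.491)*max(|-6.491| - 3.28, 0) = -3.211
prox(x) = [0.0, 2.6876, -3.211]
||prox(x)||_1 = 0.0 + 2.6876 + 3.211 = 5.8986


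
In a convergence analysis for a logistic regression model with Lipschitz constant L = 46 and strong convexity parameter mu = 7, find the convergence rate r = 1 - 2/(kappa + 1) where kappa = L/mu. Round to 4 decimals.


Step 1: Compute the condition number.
kappa = L/mu = 46/7 = 6.5714
Step 2: Compute the convergence rate.
r = 1 - 2/(kappa + 1) = 1 - 2*mu/(L + mu) = (L - mu)/(L + mu) = 39/53 = 0.7358


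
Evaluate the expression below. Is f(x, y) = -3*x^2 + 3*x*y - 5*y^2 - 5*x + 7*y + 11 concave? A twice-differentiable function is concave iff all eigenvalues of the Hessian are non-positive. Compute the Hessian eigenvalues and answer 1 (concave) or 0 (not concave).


The Hessian of f(x,y) = -3*x^2 + 3*x*y - 5*y^2 - 5*x + 7*y + 11 is:
H = [[-6, 3], [3, -10]]
Trace = -6 - 10 = -16
Determinant = -6*-10 - (3)^2 = 51
Discriminant = (-16)^2 - 4*51 = 52.0
Eigenvalues: lambda_1 = -11.6056, lambda_2 = -4.3944
The function is concave.

1


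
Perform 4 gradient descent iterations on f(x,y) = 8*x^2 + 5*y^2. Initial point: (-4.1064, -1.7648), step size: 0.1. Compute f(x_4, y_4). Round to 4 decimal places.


Gradient descent on f(x,y) = 8*x^2 + 5*y^2.
Starting point: (-4.1064, -1.7648), alpha = 0.1
Step 1: grad_x = 2*8*-4.1064 = -65.7024, grad_y = 2*5*-1.7648 = -17.648
  x_1 = -4.1064 - 0.1*-65.7024 = 2.4638
  y_1 = -1.7648 - 0.1*-17.648 = 0.0
Step 2: grad_x = 2*8*2.4638 = 39.4214, grad_y = 2*5*0.0 = 0.0
  x_2 = 2.4638 - 0.1*39.4214 = -1.4783
  y_2 = 0.0 - 0.1*0.0 = 0.0
Step 3: grad_x = 2*8*-1.4783 = -23.6529, grad_y = 2*5*0.0 = 0.0
  x_3 = -1.4783 - 0.1*-23.6529 = 0.887
  y_3 = 0.0 - 0.1*0.0 = 0.0
Step 4: grad_x = 2*8*0.887 = 14.1917, grad_y = 2*5*0.0 = 0.0
  x_4 = 0.887 - 0.1*14.1917 = -0.5322
  y_4 = 0.0 - 0.1*0.0 = 0.0
f(-0.5322, 0.0) = 8*(-0.5322)^2 + 5*0.0^2 = 2.2658


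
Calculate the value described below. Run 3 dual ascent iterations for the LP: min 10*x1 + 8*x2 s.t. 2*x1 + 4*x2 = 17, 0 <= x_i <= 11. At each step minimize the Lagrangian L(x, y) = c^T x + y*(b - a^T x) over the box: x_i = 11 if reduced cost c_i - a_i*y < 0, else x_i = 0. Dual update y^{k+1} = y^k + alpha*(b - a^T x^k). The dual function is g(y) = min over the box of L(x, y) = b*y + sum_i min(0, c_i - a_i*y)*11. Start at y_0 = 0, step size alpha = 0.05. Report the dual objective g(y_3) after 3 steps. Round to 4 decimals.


Dual ascent for LP: min 10*x1 + 8*x2, 2*x1 + 4*x2 = 17, 0 <= x_i <= 11
Step 1: y^k = 0.0, reduced costs: (10.0, 8.0)
  x^k = (0.0, 0.0), subgradient = b - a^T x = 17.0
  y^{k+1} = 0.0 + 0.05*17.0 = 0.85
Step 2: y^k = 0.85, reduced costs: (8.3, 4.6)
  x^k = (0.0, 0.0), subgradient = b - a^T x = 17.0
  y^{k+1} = 0.85 + 0.05*17.0 = 1.7
Step 3: y^k = 1.7, reduced costs: (6.6, 1.2)
  x^k = (0.0, 0.0), subgradient = b - a^T x = 17.0
  y^{k+1} = 1.7 + 0.05*17.0 = 2.55
Dual objective at y_3 = 2.55: reduced costs (4.9, -2.2), box minimizer x = (0.0, 11.0)
g(y_3) = b*y + (c1 - a1*y)*x1 + (c2 - a2*y)*x2 = 17*2.55 + 4.9*0.0 + (-2.2)*11.0 = 43.35 + 0.0 - 24.2 = 19.15


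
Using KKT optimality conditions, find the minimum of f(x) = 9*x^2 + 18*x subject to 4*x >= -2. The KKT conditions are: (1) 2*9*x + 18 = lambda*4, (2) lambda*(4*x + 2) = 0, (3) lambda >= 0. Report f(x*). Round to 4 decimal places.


Step 1: Try lambda = 0 (constraint inactive).
x_unc = -18/(2*9) = -1.0
Check: 4*-1.0 = -4.0 < -2 -- violated!
Step 2: Constraint must be active: 4*x = -2
x* = -2/4 = -0.5
lambda = (2*9*(-0.5) + 18)/4 = 2.25
Step 3: Compute optimal value.
f(x*) = 9*(-0.5)^2 + 18*(-0.5) = -6.75


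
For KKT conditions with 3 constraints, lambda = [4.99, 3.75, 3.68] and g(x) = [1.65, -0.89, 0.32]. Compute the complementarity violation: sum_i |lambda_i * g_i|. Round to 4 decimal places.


KKT complementary slackness check:
lambda_1 * g_1 = 4.99 * 1.65 = 8.2335
lambda_2 * g_2 = 3.75 * -0.89 = -3.3375
lambda_3 * g_3 = 3.68 * 0.32 = 1.1776
Total violation = 8.2335 + 3.3375 + 1.1776 = 12.7486


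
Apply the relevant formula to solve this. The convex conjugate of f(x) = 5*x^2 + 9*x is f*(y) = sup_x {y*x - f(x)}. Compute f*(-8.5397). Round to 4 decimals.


f*(y) = sup_x {y*x - a*x^2 - b*x} = sup_x {(y-b)*x - a*x^2}
FOC: (y - b) - 2a*x = 0 => x* = (y - b)/(2a)
x* = (-8.5397 - 9)/(2*5) = -1.754
f*(-8.5397) = (y-b)^2/(4a) = (-8.5397 - 9)^2/(4*5)
= 307.6411/20 = 15.3821


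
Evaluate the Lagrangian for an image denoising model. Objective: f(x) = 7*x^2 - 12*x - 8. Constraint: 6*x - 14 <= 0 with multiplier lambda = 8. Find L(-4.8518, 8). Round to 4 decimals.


Step 1: Evaluate f(x).
f(-4.8518) = 7*(-4.8518)^2 - 12*(-4.8518) - 8 = 215.0013
Step 2: Evaluate g(x).
g(-4.8518) = 6*-4.8518 - 14 = -43.1108
Step 3: Compute Lagrangian.
L = 215.0013 + 8*-43.1108 = -129.8851


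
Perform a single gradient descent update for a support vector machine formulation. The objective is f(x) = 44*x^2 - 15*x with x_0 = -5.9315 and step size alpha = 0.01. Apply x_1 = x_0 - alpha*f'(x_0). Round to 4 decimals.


We compute the gradient at x_0 and apply the update.
f'(x) = 88*x - 15
f'(-5.9315) = 88*-5.9315 - 15 = -536.972
x_1 = -5.9315 - 0.01*-536.972 = -0.5618


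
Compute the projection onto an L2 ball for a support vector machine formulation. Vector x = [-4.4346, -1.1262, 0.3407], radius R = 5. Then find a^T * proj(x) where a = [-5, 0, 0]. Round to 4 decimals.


Step 1: Compute ||x|| (intermediates to 6 decimals).
||x|| = sqrt((-4.4346)^2 + (-1.1262)^2 + 0.3407^2) = 4.588037
Step 2: Project.
Since ||x|| <= R, proj = x (no scaling needed).
proj(x) = [-4.4346, -1.1262, 0.3407]
Step 3: Dot product.
a^T * proj(x) = -5*(-4.4346) + 0*(-1.1262) + 0*0.3407 = 22.173


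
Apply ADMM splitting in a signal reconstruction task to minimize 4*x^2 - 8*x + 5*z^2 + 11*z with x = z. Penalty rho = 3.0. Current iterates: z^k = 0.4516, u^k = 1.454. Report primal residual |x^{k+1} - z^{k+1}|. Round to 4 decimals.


ADMM iteration with rho = 3.0, z^k = 0.4516, u^k = 1.454
Step 1: x-update.
Minimize 4*x^2 - 8*x + (3.0/2)*(x - 0.4516 + 1.454)^2
FOC: (2*4 + 3.0)*x = 8 + 3.0*(0.4516 - 1.454)
x^{k+1} = 0.4539
Step 2: z-update.
Minimize 5*z^2 + 11*z + (3.0/2)*(0.4539 - z + 1.454)^2
FOC: (2*5 + 3.0)*z = -11 + 3.0*(0.4539 + 1.454)
z^{k+1} = -0.4059
Step 3: u-update.
u^{k+1} = 1.454 + 0.4539 + 0.4059 = 2.3138
Step 4: Primal residual = |0.4539 + 0.4059| = 0.8598


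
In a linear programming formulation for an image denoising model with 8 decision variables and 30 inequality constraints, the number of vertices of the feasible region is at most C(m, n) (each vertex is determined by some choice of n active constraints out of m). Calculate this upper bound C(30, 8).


Each vertex corresponds to some choice of n active constraints out of m, so the number of vertices is at most C(m, n) = m! / (n!(m-n)!).
m = 30, n = 8
Numerator: 30 * 29 * 28 * 27 * 26 * 25 * 24 * 23
Denominator: 8! = 40320
C(30, 8) = 5852925


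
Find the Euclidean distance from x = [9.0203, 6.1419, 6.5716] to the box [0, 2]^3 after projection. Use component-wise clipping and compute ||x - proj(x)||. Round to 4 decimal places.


Project each component onto [0, 2].
clip(9.0203) = 2.0, clip(6.1419) = 2.0, clip(6.5716) = 2.0
Projection = [2.0, 2.0, 2.0]
Squared diffs: [49.2846, 17.1553, 20.8995]
Distance = sqrt(87.3394) = 9.3456


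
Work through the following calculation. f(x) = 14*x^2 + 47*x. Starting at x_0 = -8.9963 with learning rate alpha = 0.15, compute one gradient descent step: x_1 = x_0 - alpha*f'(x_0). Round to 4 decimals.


We compute the gradient at x_0 and apply the update.
f'(x) = 28*x + 47
f'(-8.9963) = 28*-8.9963 + 47 = -204.8964
x_1 = -8.9963 - 0.15*-204.8964 = 21.7382


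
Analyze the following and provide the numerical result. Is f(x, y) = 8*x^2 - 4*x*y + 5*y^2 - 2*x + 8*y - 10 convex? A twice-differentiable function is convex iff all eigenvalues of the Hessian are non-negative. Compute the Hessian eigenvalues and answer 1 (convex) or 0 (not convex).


The Hessian of f(x,y) = 8*x^2 - 4*x*y + 5*y^2 - 2*x + 8*y - 10 is:
H = [[16, -4], [-4, 10]]
Trace = 16 + 10 = 26
Determinant = 16*10 - (-4)^2 = 144
Discriminant = (26)^2 - 4*144 = 100.0
Eigenvalues: lambda_1 = 8.0, lambda_2 = 18.0
The function is convex.

1


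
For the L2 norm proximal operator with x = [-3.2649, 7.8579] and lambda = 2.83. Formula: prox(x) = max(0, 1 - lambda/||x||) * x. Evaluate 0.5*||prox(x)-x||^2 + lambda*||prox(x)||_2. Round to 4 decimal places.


Step 1: Compute ||x||.
||x|| = 8.5092
Step 2: Compute scaling factor.
scale = max(0, 1 - 2.83/8.5092) = 0.6674
Step 3: prox(x) = [-2.1791, 5.2445]
||prox(x)|| = 5.6792
Step 4: Proximal objective.
0.5*||prox-x||^2 = 4.0045
lambda*||prox|| = 16.0721
Total = 20.0765


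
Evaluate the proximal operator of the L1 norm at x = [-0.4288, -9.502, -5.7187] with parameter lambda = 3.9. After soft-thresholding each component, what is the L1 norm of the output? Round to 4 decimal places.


Soft-thresholding with lambda = 3.9:
prox(-0.4288) = sign(-0.4288)*max(|-0.4288| - 3.9, 0) = 0.0
prox(-9.502) = sign(-9.502)*max(|-9.502| - 3.9, 0) = -5.602
prox(-5.7187) = sign(-5.7187)*max(|-5.7187| - 3.9, 0) = -1.8187
prox(x) = [0.0, -5.602, -1.8187]
||prox(x)||_1 = 0.0 + 5.602 + 1.8187 = 7.4207


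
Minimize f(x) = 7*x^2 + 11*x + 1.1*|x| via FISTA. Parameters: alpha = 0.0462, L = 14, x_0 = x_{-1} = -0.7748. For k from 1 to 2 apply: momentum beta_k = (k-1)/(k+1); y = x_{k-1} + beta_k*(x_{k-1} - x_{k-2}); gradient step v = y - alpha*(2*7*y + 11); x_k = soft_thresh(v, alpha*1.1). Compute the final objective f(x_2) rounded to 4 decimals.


FISTA on f(x) = 7*x^2 + 11*x + 1.1*|x|
L = 14, alpha = 0.0462
Iteration 1: beta = 0.0, y = -0.7748 + 0.0*(-0.7748 + 0.7748) = -0.7748
  grad(y) = 0.1528, v = y - alpha*grad = -0.7819
  prox(v) = soft_thresh(-0.7819, 0.0508) = -0.731
Iteration 2: beta = 0.3333, y = -0.731 + 0.3333*(-0.731 + 0.7748) = -0.7165
  grad(y) = 0.9697, v = y - alpha*grad = -0.7613
  prox(v) = soft_thresh(-0.7613, 0.0508) = -0.7104
f(x_2) = 7*(-0.7104)^2 + 11*(-0.7104) + 1.1*|-0.7104| = -3.5003


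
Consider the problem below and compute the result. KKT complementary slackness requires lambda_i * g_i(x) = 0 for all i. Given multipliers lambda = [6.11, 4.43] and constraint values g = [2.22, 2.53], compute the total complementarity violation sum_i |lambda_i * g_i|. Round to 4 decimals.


KKT complementary slackness check:
lambda_1 * g_1 = 6.11 * 2.22 = 13.5642
lambda_2 * g_2 = 4.43 * 2.53 = 11.2079
Total violation = 13.5642 + 11.2079 = 24.7721


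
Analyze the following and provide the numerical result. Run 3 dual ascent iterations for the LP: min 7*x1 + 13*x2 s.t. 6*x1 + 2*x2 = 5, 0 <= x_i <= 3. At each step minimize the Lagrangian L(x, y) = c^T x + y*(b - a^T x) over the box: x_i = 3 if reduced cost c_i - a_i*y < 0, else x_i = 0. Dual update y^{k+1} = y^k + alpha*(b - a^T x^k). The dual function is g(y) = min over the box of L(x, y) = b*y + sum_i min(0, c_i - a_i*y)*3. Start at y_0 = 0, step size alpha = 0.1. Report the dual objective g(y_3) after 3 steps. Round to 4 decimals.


Dual ascent for LP: min 7*x1 + 13*x2, 6*x1 + 2*x2 = 5, 0 <= x_i <= 3
Step 1: y^k = 0.0, reduced costs: (7.0, 13.0)
  x^k = (0.0, 0.0), subgradient = b - a^T x = 5.0
  y^{k+1} = 0.0 + 0.1*5.0 = 0.5
Step 2: y^k = 0.5, reduced costs: (4.0, 12.0)
  x^k = (0.0, 0.0), subgradient = b - a^T x = 5.0
  y^{k+1} = 0.5 + 0.1*5.0 = 1.0
Step 3: y^k = 1.0, reduced costs: (1.0, 11.0)
  x^k = (0.0, 0.0), subgradient = b - a^T x = 5.0
  y^{k+1} = 1.0 + 0.1*5.0 = 1.5
Dual objective at y_3 = 1.5: reduced costs (-2.0, 10.0), box minimizer x = (3.0, 0.0)
g(y_3) = b*y + (c1 - a1*y)*x1 + (c2 - a2*y)*x2 = 5*1.5 + (-2.0)*3.0 + 10.0*0.0 = 7.5 - 6.0 + 0.0 = 1.5


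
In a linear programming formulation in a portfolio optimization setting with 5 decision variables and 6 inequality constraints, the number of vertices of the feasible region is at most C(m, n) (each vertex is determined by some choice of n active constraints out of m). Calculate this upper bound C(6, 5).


Each vertex corresponds to some choice of n active constraints out of m, so the number of vertices is at most C(m, n) = m! / (n!(m-n)!).
m = 6, n = 5
Numerator: 6 * 5 * 4 * 3 * 2
Denominator: 5! = 120
C(6, 5) = 6


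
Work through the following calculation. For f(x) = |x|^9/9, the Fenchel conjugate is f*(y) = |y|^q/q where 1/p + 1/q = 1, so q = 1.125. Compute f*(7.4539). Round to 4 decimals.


The conjugate exponent q satisfies 1/p + 1/q = 1.
p = 9, so q = 9/(9 - 1) = 1.125
|y|^q = 7.4539^1.125 = 9.5815
f*(7.4539) = 9.5815 / 1.125 = 8.5168


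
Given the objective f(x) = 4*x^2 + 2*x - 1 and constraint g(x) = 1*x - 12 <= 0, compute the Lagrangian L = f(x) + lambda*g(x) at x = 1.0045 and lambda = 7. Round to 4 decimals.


Step 1: Evaluate f(x).
f(1.0045) = 4*1.0045^2 + 2*1.0045 - 1 = 5.0451
Step 2: Evaluate g(x).
g(1.0045) = 1*1.0045 - 12 = -10.9955
Step 3: Compute Lagrangian.
L = 5.0451 + 7*-10.9955 = -71.9234


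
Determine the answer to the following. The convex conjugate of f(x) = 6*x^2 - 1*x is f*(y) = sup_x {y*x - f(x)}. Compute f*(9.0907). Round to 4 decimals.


f*(y) = sup_x {y*x - a*x^2 - b*x} = sup_x {(y-b)*x - a*x^2}
FOC: (y - b) - 2a*x = 0 => x* = (y - b)/(2a)
x* = (9.0907 + 1)/(2*6) = 0.8409
f*(9.0907) = (y-b)^2/(4a) = (9.0907 + 1)^2/(4*6)
= 101.8222/24 = 4.2426


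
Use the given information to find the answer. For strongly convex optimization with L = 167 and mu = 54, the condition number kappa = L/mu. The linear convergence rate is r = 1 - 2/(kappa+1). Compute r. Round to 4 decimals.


Step 1: Compute the condition number.
kappa = L/mu = 167/54 = 3.0926
Step 2: Compute the convergence rate.
r = 1 - 2/(kappa + 1) = 1 - 2*mu/(L + mu) = (L - mu)/(L + mu) = 113/221 = 0.5113


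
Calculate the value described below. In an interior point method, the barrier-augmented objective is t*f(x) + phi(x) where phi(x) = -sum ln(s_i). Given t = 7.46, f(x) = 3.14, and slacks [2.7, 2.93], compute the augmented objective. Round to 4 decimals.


Step 1: Compute log-barrier.
ln values: [0.9933, 1.075]
phi = -(0.9933 + 1.075) = -2.0683
Step 2: Compute augmented objective.
t*f(x) = 7.46*3.14 = 23.4244
Total = 23.4244 - 2.0683 = 21.3561


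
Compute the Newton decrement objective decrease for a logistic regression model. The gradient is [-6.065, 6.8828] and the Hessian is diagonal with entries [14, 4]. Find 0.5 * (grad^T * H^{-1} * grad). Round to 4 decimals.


Step 1: H is diagonal, so H^(-1) * g = [-0.4332, 1.7207].
Step 2: g^T H^(-1) g = sum_i g_i^2 / H_ii
  = (-6.065)^2/14 + (6.8828)^2/4
  = 2.6274 + 11.8432 = 14.4707
Step 3: Objective decrease = 0.5 * g^T H^(-1) g = 7.2353


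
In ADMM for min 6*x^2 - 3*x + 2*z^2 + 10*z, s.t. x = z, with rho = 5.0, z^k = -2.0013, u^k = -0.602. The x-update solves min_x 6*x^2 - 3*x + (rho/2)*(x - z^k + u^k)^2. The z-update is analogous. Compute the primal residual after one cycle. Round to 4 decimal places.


ADMM iteration with rho = 5.0, z^k = -2.0013, u^k = -0.602
Step 1: x-update.
Minimize 6*x^2 - 3*x + (5.0/2)*(x + 2.0013 - 0.602)^2
FOC: (2*6 + 5.0)*x = 3 + 5.0*(-2.0013 + 0.602)
x^{k+1} = -0.2351
Step 2: z-update.
Minimize 2*z^2 + 10*z + (5.0/2)*(-0.2351 - z - 0.602)^2
FOC: (2*2 + 5.0)*z = -10 + 5.0*(-0.2351 - 0.602)
z^{k+1} = -1.5762
Step 3: u-update.
u^{k+1} = -0.602 - 0.2351 + 1.5762 = 0.7391
Step 4: Primal residual = |-0.2351 + 1.5762| = 1.3411


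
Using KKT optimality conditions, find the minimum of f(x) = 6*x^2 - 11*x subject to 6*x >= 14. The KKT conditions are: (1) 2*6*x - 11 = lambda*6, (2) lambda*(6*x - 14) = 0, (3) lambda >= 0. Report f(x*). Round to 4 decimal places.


Step 1: Try lambda = 0 (constraint inactive).
x_unc = 11/(2*6) = 0.9167
Check: 6*0.9167 = 5.5002 < 14 -- violated!
Step 2: Constraint must be active: 6*x = 14
x* = 14/6 = 7/3 = 2.3333 (rounded; the exact value 7/3 is used below)
lambda = (2*6*(7/3) - 11)/6 = 2.8333
Step 3: Compute optimal value.
f(x*) = 6*(7/3)^2 - 11*(7/3) = 7.0


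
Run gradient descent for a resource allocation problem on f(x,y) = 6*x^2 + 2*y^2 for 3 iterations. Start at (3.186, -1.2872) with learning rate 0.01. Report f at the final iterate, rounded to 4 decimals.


Gradient descent on f(x,y) = 6*x^2 + 2*y^2.
Starting point: (3.186, -1.2872), alpha = 0.01
Step 1: grad_x = 2*6*3.186 = 38.232, grad_y = 2*2*-1.2872 = -5.1488
  x_1 = 3.186 - 0.01*38.232 = 2.8037
  y_1 = -1.2872 - 0.01*-5.1488 = -1.2357
Step 2: grad_x = 2*6*2.8037 = 33.6442, grad_y = 2*2*-1.2357 = -4.9428
  x_2 = 2.8037 - 0.01*33.6442 = 2.4672
  y_2 = -1.2357 - 0.01*-4.9428 = -1.1863
Step 3: grad_x = 2*6*2.4672 = 29.6069, grad_y = 2*2*-1.1863 = -4.7451
  x_3 = 2.4672 - 0.01*29.6069 = 2.1712
  y_3 = -1.1863 - 0.01*-4.7451 = -1.1388
f(2.1712, -1.1388) = 6*2.1712^2 + 2*(-1.1388)^2 = 30.8777


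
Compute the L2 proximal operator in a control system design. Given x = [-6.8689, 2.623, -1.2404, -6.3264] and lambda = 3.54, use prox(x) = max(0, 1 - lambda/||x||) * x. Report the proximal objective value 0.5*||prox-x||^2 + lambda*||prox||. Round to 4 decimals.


Step 1: Compute ||x||.
||x|| = 9.7787
Step 2: Compute scaling factor.
scale = max(0, 1 - 3.54/9.7787) = 0.638
Step 3: prox(x) = [-4.3823, 1.6734, -0.7914, -4.0362]
||prox(x)|| = 6.2387
Step 4: Proximal objective.
0.5*||prox-x||^2 = 6.2658
lambda*||prox|| = 22.085
Total = 28.351


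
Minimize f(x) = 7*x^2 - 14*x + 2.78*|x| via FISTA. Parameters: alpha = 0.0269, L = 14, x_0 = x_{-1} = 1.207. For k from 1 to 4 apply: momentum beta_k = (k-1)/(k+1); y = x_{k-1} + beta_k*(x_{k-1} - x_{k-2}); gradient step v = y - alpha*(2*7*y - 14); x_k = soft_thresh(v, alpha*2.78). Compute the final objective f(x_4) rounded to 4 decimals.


FISTA on f(x) = 7*x^2 - 14*x + 2.78*|x|
L = 14, alpha = 0.0269
Iteration 1: beta = 0.0, y = 1.207 + 0.0*(1.207 - 1.207) = 1.207
  grad(y) = 2.898, v = y - alpha*grad = 1.129
  prox(v) = soft_thresh(1.129, 0.0748) = 1.0543
Iteration 2: beta = 0.3333, y = 1.0543 + 0.3333*(1.0543 - 1.207) = 1.0033
  grad(y) = 0.0469, v = y - alpha*grad = 1.0021
  prox(v) = soft_thresh(1.0021, 0.0748) = 0.9273
Iteration 3: beta = 0.5, y = 0.9273 + 0.5*(0.9273 - 1.0543) = 0.8638
  grad(y) = -1.9064, v = y - alpha*grad = 0.9151
  prox(v) = soft_thresh(0.9151, 0.0748) = 0.8403
Iteration 4: beta = 0.6, y = 0.8403 + 0.6*(0.8403 - 0.9273) = 0.7881
  grad(y) = -2.966, v = y - alpha*grad = 0.8679
  prox(v) = soft_thresh(0.8679, 0.0748) = 0.7931
f(x_4) = 7*0.7931^2 - 14*0.7931 + 2.78*|0.7931| = -4.4955


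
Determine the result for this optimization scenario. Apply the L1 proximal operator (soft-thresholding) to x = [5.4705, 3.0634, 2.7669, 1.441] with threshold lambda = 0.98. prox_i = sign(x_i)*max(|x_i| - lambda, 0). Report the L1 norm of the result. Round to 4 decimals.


Soft-thresholding with lambda = 0.98:
prox(5.4705) = sign(5.4705)*max(|5.4705| - 0.98, 0) = 4.4905
prox(3.0634) = sign(3.0634)*max(|3.0634| - 0.98, 0) = 2.0834
prox(2.7669) = sign(2.7669)*max(|2.7669| - 0.98, 0) = 1.7869
prox(1.441) = sign(1.441)*max(|1.441| - 0.98, 0) = 0.461
prox(x) = [4.4905, 2.0834, 1.7869, 0.461]
||prox(x)||_1 = 4.4905 + 2.0834 + 1.7869 + 0.461 = 8.8218


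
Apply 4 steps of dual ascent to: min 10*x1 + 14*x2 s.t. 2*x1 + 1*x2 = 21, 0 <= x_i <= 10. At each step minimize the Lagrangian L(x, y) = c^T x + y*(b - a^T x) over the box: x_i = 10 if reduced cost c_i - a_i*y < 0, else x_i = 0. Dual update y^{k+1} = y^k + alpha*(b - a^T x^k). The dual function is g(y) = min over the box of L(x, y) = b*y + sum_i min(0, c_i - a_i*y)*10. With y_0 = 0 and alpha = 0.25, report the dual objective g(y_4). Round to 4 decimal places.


Dual ascent for LP: min 10*x1 + 14*x2, 2*x1 + 1*x2 = 21, 0 <= x_i <= 10
Step 1: y^k = 0.0, reduced costs: (10.0, 14.0)
  x^k = (0.0, 0.0), subgradient = b - a^T x = 21.0
  y^{k+1} = 0.0 + 0.25*21.0 = 5.25
Step 2: y^k = 5.25, reduced costs: (-0.5, 8.75)
  x^k = (10.0, 0.0), subgradient = b - a^T x = 1.0
  y^{k+1} = 5.25 + 0.25*1.0 = 5.5
Step 3: y^k = 5.5, reduced costs: (-1.0, 8.5)
  x^k = (10.0, 0.0), subgradient = b - a^T x = 1.0
  y^{k+1} = 5.5 + 0.25*1.0 = 5.75
Step 4: y^k = 5.75, reduced costs: (-1.5, 8.25)
  x^k = (10.0, 0.0), subgradient = b - a^T x = 1.0
  y^{k+1} = 5.75 + 0.25*1.0 = 6.0
Dual objective at y_4 = 6.0: reduced costs (-2.0, 8.0), box minimizer x = (10.0, 0.0)
g(y_4) = b*y + (c1 - a1*y)*x1 + (c2 - a2*y)*x2 = 21*6.0 + (-2.0)*10.0 + 8.0*0.0 = 126.0 - 20.0 + 0.0 = 106.0


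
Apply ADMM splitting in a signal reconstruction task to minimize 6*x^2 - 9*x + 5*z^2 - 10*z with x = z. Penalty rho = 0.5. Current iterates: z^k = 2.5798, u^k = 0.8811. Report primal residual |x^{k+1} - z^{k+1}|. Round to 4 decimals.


ADMM iteration with rho = 0.5, z^k = 2.5798, u^k = 0.8811
Step 1: x-update.
Minimize 6*x^2 - 9*x + (0.5/2)*(x - 2.5798 + 0.8811)^2
FOC: (2*6 + 0.5)*x = 9 + 0.5*(2.5798 - 0.8811)
x^{k+1} = 0.7879
Step 2: z-update.
Minimize 5*z^2 - 10*z + (0.5/2)*(0.7879 - z + 0.8811)^2
FOC: (2*5 + 0.5)*z = 10 + 0.5*(0.7879 + 0.8811)
z^{k+1} = 1.0319
Step 3: u-update.
u^{k+1} = 0.8811 + 0.7879 - 1.0319 = 0.6372
Step 4: Primal residual = |0.7879 - 1.0319| = 0.2439


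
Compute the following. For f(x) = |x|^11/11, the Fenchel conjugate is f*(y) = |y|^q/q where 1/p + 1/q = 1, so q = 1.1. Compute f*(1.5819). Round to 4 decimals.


The conjugate exponent q satisfies 1/p + 1/q = 1.
p = 11, so q = 11/(11 - 1) = 1.1
|y|^q = 1.5819^1.1 = 1.6561
f*(1.5819) = 1.6561 / 1.1 = 1.5056


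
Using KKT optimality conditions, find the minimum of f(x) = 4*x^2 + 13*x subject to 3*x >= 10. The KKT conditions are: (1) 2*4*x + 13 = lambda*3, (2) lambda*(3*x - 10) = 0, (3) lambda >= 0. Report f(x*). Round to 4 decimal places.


Step 1: Try lambda = 0 (constraint inactive).
x_unc = -13/(2*4) = -1.625
Check: 3*-1.625 = -4.875 < 10 -- violated!
Step 2: Constraint must be active: 3*x = 10
x* = 10/3 = 3.3333 (rounded; the exact value 10/3 is used below)
lambda = (2*4*(10/3) + 13)/3 = 13.2222
Step 3: Compute optimal value.
f(x*) = 4*(10/3)^2 + 13*(10/3) = 87.7778
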